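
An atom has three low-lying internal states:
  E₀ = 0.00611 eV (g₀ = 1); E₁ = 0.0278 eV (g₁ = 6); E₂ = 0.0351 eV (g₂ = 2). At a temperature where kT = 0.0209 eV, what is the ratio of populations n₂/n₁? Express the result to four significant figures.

n₂/n₁ = (g₂/g₁) exp[−(E₂−E₁)/kT] = (2/6) × exp(−(0.0073 eV)/(0.0209 eV)) = (2/6) × exp(-0.349282) = 0.2351.

0.2351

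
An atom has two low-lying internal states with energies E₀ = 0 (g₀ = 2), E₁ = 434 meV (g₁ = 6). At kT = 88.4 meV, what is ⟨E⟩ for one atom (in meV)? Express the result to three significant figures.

Eᵢ/kT = 0, 4.9095.
Z = Σ gᵢe^(−Eᵢ/kT) = 2·e^(−0) + 6·e^(−4.9095) = 2.0000 + 0.044257 = 2.0443.
⟨E⟩ = Σ Eᵢ gᵢe^(−Eᵢ/kT) / Z = (0·2.0000 + 434·0.044257) / 2.0443 = 9.40 meV.

9.40 meV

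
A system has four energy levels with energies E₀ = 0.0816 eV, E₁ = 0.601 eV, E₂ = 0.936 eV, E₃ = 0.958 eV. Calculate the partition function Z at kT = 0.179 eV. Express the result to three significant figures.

Z = 0.679

Eᵢ/kT = 0.45587, 3.3575, 5.2291, 5.3520.
Z = Σ e^(−Eᵢ/kT) = e^(−0.45587) + e^(−3.3575) + e^(−5.2291) + e^(−5.3520) = 0.63390 + 0.034822 + 0.0053583 + 0.0047387 = 0.67882.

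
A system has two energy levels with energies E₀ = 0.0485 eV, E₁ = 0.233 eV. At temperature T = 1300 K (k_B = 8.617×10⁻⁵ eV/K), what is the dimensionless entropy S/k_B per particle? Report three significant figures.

k_BT = 8.617×10⁻⁵ × 1300 K = 0.11202 eV.
Eᵢ/kT = 0.43296, 2.0800.
Z = Σ e^(−Eᵢ/kT) = e^(−0.43296) + e^(−2.0800) = 0.64859 + 0.12493 = 0.77352.
⟨E⟩ = Σ EᵢPᵢ = 0.078298 eV.
S/k_B = ln Z + ⟨E⟩/kT = ln(0.77352) + 0.078298/0.11202 = -0.25680 + 0.69896 = 0.442.

0.442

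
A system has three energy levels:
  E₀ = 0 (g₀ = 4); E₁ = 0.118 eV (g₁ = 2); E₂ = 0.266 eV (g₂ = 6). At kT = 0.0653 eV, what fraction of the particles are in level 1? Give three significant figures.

Eᵢ/kT = 0, 1.8070, 4.0735.
Z = Σ gᵢe^(−Eᵢ/kT) = 4·e^(−0) + 2·e^(−1.8070) + 6·e^(−4.0735) = 4.0000 + 0.32829 + 0.10211 = 4.4304.
P₁ = g₁ e^(−E₁/kT) / Z = 0.32829/4.4304 = 0.0741.

0.0741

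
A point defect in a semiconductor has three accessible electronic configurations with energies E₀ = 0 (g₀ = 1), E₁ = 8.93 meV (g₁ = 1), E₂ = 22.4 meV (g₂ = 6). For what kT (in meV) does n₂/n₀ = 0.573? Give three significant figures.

9.54 meV

n₂/n₀ = (g₂/g₀) exp[−(E₂−E₀)/kT] = 0.573.
⇒ (E₂−E₀)/kT = ln((6/1)/0.573) = ln(10.471) = 2.3486.
kT = 22.4 meV / 2.3486 = 9.54 meV.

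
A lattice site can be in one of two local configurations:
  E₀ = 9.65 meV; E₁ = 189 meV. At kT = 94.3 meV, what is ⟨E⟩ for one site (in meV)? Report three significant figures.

32.9 meV

Eᵢ/kT = 0.10233, 2.0042.
Z = Σ e^(−Eᵢ/kT) = e^(−0.10233) + e^(−2.0042) = 0.90273 + 0.13477 = 1.0375.
⟨E⟩ = Σ Eᵢ e^(−Eᵢ/kT) / Z = (9.65·0.90273 + 189·0.13477) / 1.0375 = 32.9 meV.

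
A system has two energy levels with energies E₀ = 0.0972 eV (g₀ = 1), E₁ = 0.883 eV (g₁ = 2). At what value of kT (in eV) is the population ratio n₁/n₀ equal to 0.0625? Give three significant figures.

n₁/n₀ = (g₁/g₀) exp[−(E₁−E₀)/kT] = 0.0625.
⇒ (E₁−E₀)/kT = ln((2/1)/0.0625) = ln(32.000) = 3.4657.
kT = 0.7858 eV / 3.4657 = 0.227 eV.

0.227 eV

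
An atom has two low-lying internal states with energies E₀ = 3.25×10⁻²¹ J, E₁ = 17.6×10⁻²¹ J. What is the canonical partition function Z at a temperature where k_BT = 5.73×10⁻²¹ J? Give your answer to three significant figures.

Eᵢ/kT = 0.56719, 3.0716.
Z = Σ e^(−Eᵢ/kT) = e^(−0.56719) + e^(−3.0716) = 0.56712 + 0.046347 = 0.61347.

Z = 0.613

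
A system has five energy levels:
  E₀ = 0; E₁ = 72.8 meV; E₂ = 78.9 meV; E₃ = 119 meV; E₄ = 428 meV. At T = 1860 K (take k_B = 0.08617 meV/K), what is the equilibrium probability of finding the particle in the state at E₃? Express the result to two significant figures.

k_BT = 0.08617 × 1860 K = 160.3 meV.
Eᵢ/kT = 0, 0.4541, 0.4922, 0.7424, 2.670.
Z = Σ e^(−Eᵢ/kT) = e^(−0) + e^(−0.4541) + e^(−0.4922) + e^(−0.7424) + e^(−2.670) = 1.000 + 0.6350 + 0.6113 + 0.4760 + 0.06925 = 2.792.
P₃ = e^(−E₃/kT) / Z = 0.4760/2.792 = 0.17.

0.17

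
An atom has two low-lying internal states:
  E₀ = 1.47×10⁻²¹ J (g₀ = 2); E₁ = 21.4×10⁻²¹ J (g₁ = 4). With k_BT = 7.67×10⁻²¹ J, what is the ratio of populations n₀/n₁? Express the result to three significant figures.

6.72

n₀/n₁ = (g₀/g₁) exp[−(E₀−E₁)/kT] = (2/4) × exp(−(-19.93 ×10⁻²¹ J)/(7.67 ×10⁻²¹ J)) = (2/4) × exp(2.5984) = 6.72.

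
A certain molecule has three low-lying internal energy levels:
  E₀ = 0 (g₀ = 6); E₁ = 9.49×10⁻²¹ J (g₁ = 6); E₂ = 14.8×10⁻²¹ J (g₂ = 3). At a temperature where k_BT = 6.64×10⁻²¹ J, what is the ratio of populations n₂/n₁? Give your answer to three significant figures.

0.225

n₂/n₁ = (g₂/g₁) exp[−(E₂−E₁)/kT] = (3/6) × exp(−(5.31 ×10⁻²¹ J)/(6.64 ×10⁻²¹ J)) = (3/6) × exp(-0.79970) = 0.225.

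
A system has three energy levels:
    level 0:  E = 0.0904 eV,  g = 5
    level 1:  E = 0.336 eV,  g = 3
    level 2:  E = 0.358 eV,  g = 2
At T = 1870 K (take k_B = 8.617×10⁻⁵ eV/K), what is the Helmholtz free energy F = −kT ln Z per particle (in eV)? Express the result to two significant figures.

-0.20 eV

k_BT = 8.617×10⁻⁵ × 1870 K = 0.1611 eV.
Eᵢ/kT = 0.5611, 2.086, 2.222.
Z = Σ gᵢe^(−Eᵢ/kT) = 5·e^(−0.5611) + 3·e^(−2.086) + 2·e^(−2.222) = 2.853 + 0.3725 + 0.2168 = 3.442.
F = −kT ln Z = −0.1611 × ln(3.442) = −0.1611 × 1.236 = -0.20 eV.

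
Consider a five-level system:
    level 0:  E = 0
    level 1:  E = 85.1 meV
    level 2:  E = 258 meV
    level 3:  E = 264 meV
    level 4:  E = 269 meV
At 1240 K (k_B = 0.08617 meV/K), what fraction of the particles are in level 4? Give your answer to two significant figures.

k_BT = 0.08617 × 1240 K = 106.9 meV.
Eᵢ/kT = 0, 0.7961, 2.413, 2.470, 2.516.
Z = Σ e^(−Eᵢ/kT) = e^(−0) + e^(−0.7961) + e^(−2.413) + e^(−2.470) + e^(−2.516) = 1.000 + 0.4511 + 0.08955 + 0.08458 + 0.08078 = 1.706.
P₄ = e^(−E₄/kT) / Z = 0.08078/1.706 = 0.047.

0.047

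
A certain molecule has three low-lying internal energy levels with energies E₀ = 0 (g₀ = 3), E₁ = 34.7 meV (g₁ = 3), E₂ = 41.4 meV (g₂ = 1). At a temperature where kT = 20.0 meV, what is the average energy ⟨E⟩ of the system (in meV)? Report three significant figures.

Eᵢ/kT = 0, 1.7350, 2.0700.
Z = Σ gᵢe^(−Eᵢ/kT) = 3·e^(−0) + 3·e^(−1.7350) + 1·e^(−2.0700) = 3.0000 + 0.52920 + 0.12619 = 3.6554.
⟨E⟩ = Σ Eᵢ gᵢe^(−Eᵢ/kT) / Z = (0·3.0000 + 34.7·0.52920 + 41.4·0.12619) / 3.6554 = 6.45 meV.

6.45 meV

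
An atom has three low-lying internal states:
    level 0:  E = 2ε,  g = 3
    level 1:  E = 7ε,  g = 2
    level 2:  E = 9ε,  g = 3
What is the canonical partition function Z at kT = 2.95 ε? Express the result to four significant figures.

Z = 1.851

Eᵢ/kT = 0.677966, 2.37288, 3.05085.
Z = Σ gᵢe^(−Eᵢ/kT) = 3·e^(−0.677966) + 2·e^(−2.37288) + 3·e^(−3.05085) = 1.52295 + 0.186424 + 0.141956 = 1.85133.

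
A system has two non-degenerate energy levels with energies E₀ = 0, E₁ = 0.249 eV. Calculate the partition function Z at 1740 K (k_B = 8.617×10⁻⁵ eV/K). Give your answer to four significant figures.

k_BT = 8.617×10⁻⁵ × 1740 K = 0.149936 eV.
Eᵢ/kT = 0, 1.66071.
Z = Σ e^(−Eᵢ/kT) = e^(−0) + e^(−1.66071) = 1.00000 + 0.190004 = 1.19000.

Z = 1.190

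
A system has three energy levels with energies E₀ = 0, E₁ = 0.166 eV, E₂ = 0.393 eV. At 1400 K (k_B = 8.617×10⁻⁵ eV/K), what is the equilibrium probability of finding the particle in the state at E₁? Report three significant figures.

k_BT = 8.617×10⁻⁵ × 1400 K = 0.12064 eV.
Eᵢ/kT = 0, 1.3760, 3.2576.
Z = Σ e^(−Eᵢ/kT) = e^(−0) + e^(−1.3760) + e^(−3.2576) = 1.0000 + 0.25259 + 0.038481 = 1.2911.
P₁ = e^(−E₁/kT) / Z = 0.25259/1.2911 = 0.196.

0.196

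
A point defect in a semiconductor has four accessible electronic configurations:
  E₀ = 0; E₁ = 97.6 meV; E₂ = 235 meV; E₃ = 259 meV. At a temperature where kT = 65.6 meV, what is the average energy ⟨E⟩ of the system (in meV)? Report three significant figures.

Eᵢ/kT = 0, 1.4878, 3.5823, 3.9482.
Z = Σ e^(−Eᵢ/kT) = e^(−0) + e^(−1.4878) + e^(−3.5823) + e^(−3.9482) = 1.0000 + 0.22587 + 0.027812 + 0.019289 = 1.2730.
⟨E⟩ = Σ Eᵢ e^(−Eᵢ/kT) / Z = (0·1.0000 + 97.6·0.22587 + 235·0.027812 + 259·0.019289) / 1.2730 = 26.4 meV.

26.4 meV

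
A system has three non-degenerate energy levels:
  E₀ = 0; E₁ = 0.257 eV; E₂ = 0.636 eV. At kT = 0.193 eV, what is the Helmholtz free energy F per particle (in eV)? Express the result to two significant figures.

-0.051 eV

Eᵢ/kT = 0, 1.332, 3.295.
Z = Σ e^(−Eᵢ/kT) = e^(−0) + e^(−1.332) + e^(−3.295) = 1.000 + 0.2639 + 0.03707 = 1.301.
F = −kT ln Z = −0.193 × ln(1.301) = −0.193 × 0.2631 = -0.051 eV.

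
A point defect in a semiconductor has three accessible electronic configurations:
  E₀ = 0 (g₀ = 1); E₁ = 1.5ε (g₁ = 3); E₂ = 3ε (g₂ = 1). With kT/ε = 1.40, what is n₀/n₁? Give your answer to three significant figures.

n₀/n₁ = (g₀/g₁) exp[−(E₀−E₁)/kT] = (1/3) × exp(−(-1.5ε)/(1.40ε)) = (1/3) × exp(1.0714) = 0.973.

0.973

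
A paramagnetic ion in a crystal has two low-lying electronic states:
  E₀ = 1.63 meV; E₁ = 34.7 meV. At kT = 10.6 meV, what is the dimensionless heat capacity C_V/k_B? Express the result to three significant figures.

0.394

Eᵢ/kT = 0.15377, 3.2736.
Z = Σ e^(−Eᵢ/kT) = e^(−0.15377) + e^(−3.2736) = 0.85747 + 0.037870 = 0.89534.
⟨E⟩ = 3.0288 meV, ⟨E²⟩ = 53.474 meV².
C_V/k_B = (⟨E²⟩ − ⟨E⟩²)/(kT)² = (53.474 − 9.1736)/112.36 = 0.394.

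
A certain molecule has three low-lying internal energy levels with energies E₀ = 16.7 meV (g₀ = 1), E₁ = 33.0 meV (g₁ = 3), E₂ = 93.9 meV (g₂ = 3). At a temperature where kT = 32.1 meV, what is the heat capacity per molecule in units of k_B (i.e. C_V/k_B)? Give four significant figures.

Eᵢ/kT = 0.520249, 1.02804, 2.92523.
Z = Σ gᵢe^(−Eᵢ/kT) = 1·e^(−0.520249) + 3·e^(−1.02804) + 3·e^(−2.92523) = 0.594373 + 1.07312 + 0.160957 = 1.82845.
⟨E⟩ = 33.0623 meV, ⟨E²⟩ = 1505.97 meV².
C_V/k_B = (⟨E²⟩ − ⟨E⟩²)/(kT)² = (1505.97 − 1093.12)/1030.41 = 0.4007.

0.4007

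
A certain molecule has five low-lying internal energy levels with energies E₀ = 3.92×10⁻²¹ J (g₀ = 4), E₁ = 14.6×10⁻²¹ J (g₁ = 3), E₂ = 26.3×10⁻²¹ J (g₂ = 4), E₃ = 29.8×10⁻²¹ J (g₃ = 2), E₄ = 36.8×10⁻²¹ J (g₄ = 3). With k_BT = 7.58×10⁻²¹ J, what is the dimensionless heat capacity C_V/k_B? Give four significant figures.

0.7831

Eᵢ/kT = 0.517150, 1.92612, 3.46966, 3.93140, 4.85488.
Z = Σ gᵢe^(−Eᵢ/kT) = 4·e^(−0.517150) + 3·e^(−1.92612) + 4·e^(−3.46966) + 2·e^(−3.93140) + 3·e^(−4.85488) = 2.38487 + 0.437137 + 0.124510 + 0.0392324 + 0.0233708 = 3.00912.
⟨E⟩ = 6.99031, ⟨E²⟩ = 93.8610.
C_V/k_B = (⟨E²⟩ − ⟨E⟩²)/(kT)² = (93.8610 − 48.8644)/57.4564 = 0.7831.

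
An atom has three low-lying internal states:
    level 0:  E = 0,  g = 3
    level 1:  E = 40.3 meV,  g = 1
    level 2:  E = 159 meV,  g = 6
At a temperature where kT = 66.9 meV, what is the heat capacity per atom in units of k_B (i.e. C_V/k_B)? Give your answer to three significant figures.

0.653

Eᵢ/kT = 0, 0.60239, 2.3767.
Z = Σ gᵢe^(−Eᵢ/kT) = 3·e^(−0) + 1·e^(−0.60239) + 6·e^(−2.3767) = 3.0000 + 0.54750 + 0.55714 = 4.1046.
⟨E⟩ = 26.957 meV, ⟨E²⟩ = 3648.2 meV².
C_V/k_B = (⟨E²⟩ − ⟨E⟩²)/(kT)² = (3648.2 − 726.68)/4475.6 = 0.653.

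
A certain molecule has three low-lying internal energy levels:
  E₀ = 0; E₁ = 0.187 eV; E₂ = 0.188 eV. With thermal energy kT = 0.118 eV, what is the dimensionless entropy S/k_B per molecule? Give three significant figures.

0.803

Eᵢ/kT = 0, 1.5847, 1.5932.
Z = Σ e^(−Eᵢ/kT) = e^(−0) + e^(−1.5847) + e^(−1.5932) = 1.0000 + 0.20501 + 0.20327 = 1.4083.
⟨E⟩ = Σ EᵢPᵢ = 0.054357 eV.
S/k_B = ln Z + ⟨E⟩/kT = ln(1.4083) + 0.054357/0.118 = 0.34238 + 0.46065 = 0.803.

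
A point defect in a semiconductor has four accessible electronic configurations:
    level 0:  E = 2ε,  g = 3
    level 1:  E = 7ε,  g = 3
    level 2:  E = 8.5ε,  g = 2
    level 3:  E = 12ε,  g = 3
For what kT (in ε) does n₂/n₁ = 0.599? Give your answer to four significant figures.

n₂/n₁ = (g₂/g₁) exp[−(E₂−E₁)/kT] = 0.599.
⇒ (E₂−E₁)/kT = ln((2/3)/0.599) = ln(1.11297) = 0.107032.
kT = 1.5ε / 0.107032 = 14.01 ε.

14.01 ε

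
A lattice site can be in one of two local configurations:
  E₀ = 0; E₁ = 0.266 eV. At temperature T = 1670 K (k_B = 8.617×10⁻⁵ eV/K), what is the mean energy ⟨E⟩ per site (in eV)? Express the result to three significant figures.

0.0362 eV

k_BT = 8.617×10⁻⁵ × 1670 K = 0.14390 eV.
Eᵢ/kT = 0, 1.8485.
Z = Σ e^(−Eᵢ/kT) = e^(−0) + e^(−1.8485) = 1.0000 + 0.15747 = 1.1575.
⟨E⟩ = Σ Eᵢ e^(−Eᵢ/kT) / Z = (0·1.0000 + 0.266·0.15747) / 1.1575 = 0.0362 eV.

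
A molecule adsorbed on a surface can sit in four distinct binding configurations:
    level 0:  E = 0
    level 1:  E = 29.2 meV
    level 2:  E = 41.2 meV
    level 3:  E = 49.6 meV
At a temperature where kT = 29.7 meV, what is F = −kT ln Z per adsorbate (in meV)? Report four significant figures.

-17.66 meV

Eᵢ/kT = 0, 0.983165, 1.38721, 1.67003.
Z = Σ e^(−Eᵢ/kT) = e^(−0) + e^(−0.983165) + e^(−1.38721) + e^(−1.67003) = 1.00000 + 0.374125 + 0.249771 + 0.188241 = 1.81214.
F = −kT ln Z = −29.7 × ln(1.81214) = −29.7 × 0.594508 = -17.66 meV.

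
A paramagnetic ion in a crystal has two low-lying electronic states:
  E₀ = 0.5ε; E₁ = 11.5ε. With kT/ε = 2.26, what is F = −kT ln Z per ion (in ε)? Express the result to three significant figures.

0.483 ε

Eᵢ/kT = 0.22124, 5.0885.
Z = Σ e^(−Eᵢ/kT) = e^(−0.22124) + e^(−5.0885) = 0.80152 + 0.0061673 = 0.80769.
F = −kT ln Z = −2.26 × ln(0.80769) = −2.26 × -0.21358 = 0.483 ε.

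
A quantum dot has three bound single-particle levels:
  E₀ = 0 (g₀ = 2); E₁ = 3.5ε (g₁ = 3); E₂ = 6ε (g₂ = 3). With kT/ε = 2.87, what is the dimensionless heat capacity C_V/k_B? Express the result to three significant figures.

0.578

Eᵢ/kT = 0, 1.2195, 2.0906.
Z = Σ gᵢe^(−Eᵢ/kT) = 2·e^(−0) + 3·e^(−1.2195) + 3·e^(−2.0906) = 2.0000 + 0.88613 + 0.37084 = 3.2570.
⟨E⟩ = 1.6354 ε, ⟨E²⟩ = 7.4318 ε².
C_V/k_B = (⟨E²⟩ − ⟨E⟩²)/(kT)² = (7.4318 − 2.6745)/8.2369 = 0.578.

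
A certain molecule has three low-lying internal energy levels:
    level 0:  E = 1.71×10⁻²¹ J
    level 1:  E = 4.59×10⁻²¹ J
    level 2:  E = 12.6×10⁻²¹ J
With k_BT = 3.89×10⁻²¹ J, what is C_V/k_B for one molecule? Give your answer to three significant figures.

0.364

Eᵢ/kT = 0.43959, 1.1799, 3.2391.
Z = Σ e^(−Eᵢ/kT) = e^(−0.43959) + e^(−1.1799) + e^(−3.2391) = 0.64430 + 0.30731 + 0.039199 = 0.99081.
⟨E⟩ = 3.0341, ⟨E²⟩ = 14.717.
C_V/k_B = (⟨E²⟩ − ⟨E⟩²)/(kT)² = (14.717 − 9.2058)/15.132 = 0.364.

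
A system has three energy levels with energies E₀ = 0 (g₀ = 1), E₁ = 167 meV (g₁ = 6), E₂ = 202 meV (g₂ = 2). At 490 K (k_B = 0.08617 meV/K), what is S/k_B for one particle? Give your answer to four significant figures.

k_BT = 0.08617 × 490 K = 42.2233 meV.
Eᵢ/kT = 0, 3.95516, 4.78409.
Z = Σ gᵢe^(−Eᵢ/kT) = 1·e^(−0) + 6·e^(−3.95516) + 2·e^(−4.78409) = 1.00000 + 0.114934 + 0.0167235 = 1.13166.
⟨E⟩ = Σ EᵢPᵢ = 19.9460 meV.
S/k_B = ln Z + ⟨E⟩/kT = ln(1.13166) + 19.9460/42.2233 = 0.123686 + 0.472393 = 0.5961.

0.5961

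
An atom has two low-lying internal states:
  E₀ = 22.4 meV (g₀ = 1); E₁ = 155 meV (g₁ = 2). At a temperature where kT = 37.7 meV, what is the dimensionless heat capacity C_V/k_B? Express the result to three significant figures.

Eᵢ/kT = 0.59416, 4.1114.
Z = Σ gᵢe^(−Eᵢ/kT) = 1·e^(−0.59416) + 2·e^(−4.1114) = 0.55203 + 0.032770 = 0.58480.
⟨E⟩ = 29.830 meV, ⟨E²⟩ = 1819.9 meV².
C_V/k_B = (⟨E²⟩ − ⟨E⟩²)/(kT)² = (1819.9 − 889.83)/1421.3 = 0.654.

0.654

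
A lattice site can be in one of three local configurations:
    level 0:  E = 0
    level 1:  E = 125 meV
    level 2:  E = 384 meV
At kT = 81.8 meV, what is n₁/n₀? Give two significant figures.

0.22

n₁/n₀ = exp[−(E₁−E₀)/kT] = exp(−(125 meV)/(81.8 meV)) = exp(-1.528) = 0.22.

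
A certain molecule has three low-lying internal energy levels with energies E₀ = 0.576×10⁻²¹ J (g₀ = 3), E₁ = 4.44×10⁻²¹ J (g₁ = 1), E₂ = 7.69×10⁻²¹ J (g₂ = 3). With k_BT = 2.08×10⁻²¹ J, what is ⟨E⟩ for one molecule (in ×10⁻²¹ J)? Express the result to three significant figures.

0.976 ×10⁻²¹ J

Eᵢ/kT = 0.27692, 2.1346, 3.6971.
Z = Σ gᵢe^(−Eᵢ/kT) = 3·e^(−0.27692) + 1·e^(−2.1346) + 3·e^(−3.6971) = 2.2743 + 0.11829 + 0.074386 = 2.4670.
⟨E⟩ = Σ Eᵢ gᵢe^(−Eᵢ/kT) / Z = (0.576·2.2743 + 4.44·0.11829 + 7.69·0.074386) / 2.4670 = 0.976 ×10⁻²¹ J.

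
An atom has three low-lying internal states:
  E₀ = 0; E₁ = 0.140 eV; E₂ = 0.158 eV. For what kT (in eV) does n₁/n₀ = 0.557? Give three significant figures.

n₁/n₀ = exp[−(E₁−E₀)/kT] = 0.557.
⇒ (E₁−E₀)/kT = ln(1/0.557) = ln(1.7953) = 0.58517.
kT = 0.140 eV / 0.58517 = 0.239 eV.

0.239 eV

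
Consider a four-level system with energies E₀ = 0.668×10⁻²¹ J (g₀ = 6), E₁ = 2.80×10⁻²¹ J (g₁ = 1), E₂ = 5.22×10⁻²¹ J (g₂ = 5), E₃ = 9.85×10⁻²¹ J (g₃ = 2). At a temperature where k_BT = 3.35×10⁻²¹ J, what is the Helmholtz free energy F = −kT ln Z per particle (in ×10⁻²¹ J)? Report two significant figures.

-6.3 ×10⁻²¹ J

Eᵢ/kT = 0.1994, 0.8358, 1.558, 2.940.
Z = Σ gᵢe^(−Eᵢ/kT) = 6·e^(−0.1994) + 1·e^(−0.8358) + 5·e^(−1.558) + 2·e^(−2.940) = 4.915 + 0.4335 + 1.053 + 0.1057 = 6.507.
F = −kT ln Z = −3.35 × ln(6.507) = −3.35 × 1.873 = -6.3 ×10⁻²¹ J.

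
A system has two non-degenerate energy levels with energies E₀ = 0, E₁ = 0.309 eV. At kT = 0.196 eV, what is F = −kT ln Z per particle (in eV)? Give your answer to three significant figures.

-0.0368 eV

Eᵢ/kT = 0, 1.5765.
Z = Σ e^(−Eᵢ/kT) = e^(−0) + e^(−1.5765) = 1.0000 + 0.20670 = 1.2067.
F = −kT ln Z = −0.196 × ln(1.2067) = −0.196 × 0.18789 = -0.0368 eV.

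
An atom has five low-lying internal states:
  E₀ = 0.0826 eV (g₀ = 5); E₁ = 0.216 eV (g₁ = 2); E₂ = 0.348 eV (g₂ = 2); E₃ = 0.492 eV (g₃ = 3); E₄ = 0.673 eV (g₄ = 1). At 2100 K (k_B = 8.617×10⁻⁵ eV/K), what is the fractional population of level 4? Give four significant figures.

0.005656

k_BT = 8.617×10⁻⁵ × 2100 K = 0.180957 eV.
Eᵢ/kT = 0.456462, 1.19365, 1.92311, 2.71888, 3.71912.
Z = Σ gᵢe^(−Eᵢ/kT) = 5·e^(−0.456462) + 2·e^(−1.19365) + 2·e^(−1.92311) + 3·e^(−2.71888) + 1·e^(−3.71912) = 3.16761 + 0.606226 + 0.292303 + 0.197846 + 0.0242553 = 4.28824.
P₄ = g₄ e^(−E₄/kT) / Z = 0.0242553/4.28824 = 0.005656.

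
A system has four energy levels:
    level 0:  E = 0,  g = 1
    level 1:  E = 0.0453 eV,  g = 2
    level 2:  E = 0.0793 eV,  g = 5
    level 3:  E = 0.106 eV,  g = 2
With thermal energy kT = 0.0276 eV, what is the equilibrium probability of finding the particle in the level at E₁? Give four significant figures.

Eᵢ/kT = 0, 1.64130, 2.87319, 3.84058.
Z = Σ gᵢe^(−Eᵢ/kT) = 1·e^(−0) + 2·e^(−1.64130) + 5·e^(−2.87319) + 2·e^(−3.84058) = 1.00000 + 0.387456 + 0.282592 + 0.0429623 = 1.71301.
P₁ = g₁ e^(−E₁/kT) / Z = 0.387456/1.71301 = 0.2262.

0.2262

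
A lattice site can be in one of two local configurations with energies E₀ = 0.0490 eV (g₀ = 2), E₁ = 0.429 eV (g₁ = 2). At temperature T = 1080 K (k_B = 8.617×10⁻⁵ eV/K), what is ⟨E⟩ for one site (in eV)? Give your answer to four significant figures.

k_BT = 8.617×10⁻⁵ × 1080 K = 0.0930636 eV.
Eᵢ/kT = 0.526522, 4.60975.
Z = Σ gᵢe^(−Eᵢ/kT) = 2·e^(−0.526522) + 2·e^(−4.60975) = 1.18131 + 0.0199086 = 1.20122.
⟨E⟩ = Σ Eᵢ gᵢe^(−Eᵢ/kT) / Z = (0.0490·1.18131 + 0.429·0.0199086) / 1.20122 = 0.05530 eV.

0.05530 eV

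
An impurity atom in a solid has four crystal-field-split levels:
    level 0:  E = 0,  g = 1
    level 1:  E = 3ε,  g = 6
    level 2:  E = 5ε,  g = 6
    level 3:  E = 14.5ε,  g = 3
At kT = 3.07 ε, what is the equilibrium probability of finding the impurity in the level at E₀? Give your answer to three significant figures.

0.224

Eᵢ/kT = 0, 0.97720, 1.6287, 4.7231.
Z = Σ gᵢe^(−Eᵢ/kT) = 1·e^(−0) + 6·e^(−0.97720) + 6·e^(−1.6287) + 3·e^(−4.7231) = 1.0000 + 2.2582 + 1.1771 + 0.026663 = 4.4620.
P₀ = g₀ e^(−E₀/kT) / Z = 1.0000/4.4620 = 0.224.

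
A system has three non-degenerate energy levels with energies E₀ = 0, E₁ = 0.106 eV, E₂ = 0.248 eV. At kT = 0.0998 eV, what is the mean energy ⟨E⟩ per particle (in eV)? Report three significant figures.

Eᵢ/kT = 0, 1.0621, 2.4850.
Z = Σ e^(−Eᵢ/kT) = e^(−0) + e^(−1.0621) + e^(−2.4850) = 1.0000 + 0.34573 + 0.083326 = 1.4291.
⟨E⟩ = Σ Eᵢ e^(−Eᵢ/kT) / Z = (0·1.0000 + 0.106·0.34573 + 0.248·0.083326) / 1.4291 = 0.0401 eV.

0.0401 eV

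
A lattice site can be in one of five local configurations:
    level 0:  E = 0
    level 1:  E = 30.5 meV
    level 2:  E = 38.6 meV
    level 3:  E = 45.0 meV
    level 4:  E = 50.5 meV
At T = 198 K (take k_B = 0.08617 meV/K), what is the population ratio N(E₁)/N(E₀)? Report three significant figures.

k_BT = 0.08617 × 198 K = 17.062 meV.
n₁/n₀ = exp[−(E₁−E₀)/kT] = exp(−(30.5 meV)/(17.062 meV)) = exp(-1.7876) = 0.167.

0.167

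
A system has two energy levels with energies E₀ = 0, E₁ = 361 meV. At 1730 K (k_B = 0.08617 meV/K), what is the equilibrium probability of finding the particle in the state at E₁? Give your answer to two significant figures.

0.082

k_BT = 0.08617 × 1730 K = 149.1 meV.
Eᵢ/kT = 0, 2.421.
Z = Σ e^(−Eᵢ/kT) = e^(−0) + e^(−2.421) = 1.000 + 0.08883 = 1.089.
P₁ = e^(−E₁/kT) / Z = 0.08883/1.089 = 0.082.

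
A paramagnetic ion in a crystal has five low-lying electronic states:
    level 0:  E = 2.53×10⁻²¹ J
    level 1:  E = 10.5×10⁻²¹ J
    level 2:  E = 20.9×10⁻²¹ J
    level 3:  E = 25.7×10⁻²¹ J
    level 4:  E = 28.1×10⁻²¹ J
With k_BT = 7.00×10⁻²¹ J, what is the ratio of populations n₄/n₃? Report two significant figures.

0.71

n₄/n₃ = exp[−(E₄−E₃)/kT] = exp(−(2.4 ×10⁻²¹ J)/(7.00 ×10⁻²¹ J)) = exp(-0.3429) = 0.71.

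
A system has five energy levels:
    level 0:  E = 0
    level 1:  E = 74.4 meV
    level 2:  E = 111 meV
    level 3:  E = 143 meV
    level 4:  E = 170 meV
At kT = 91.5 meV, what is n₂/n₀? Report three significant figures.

n₂/n₀ = exp[−(E₂−E₀)/kT] = exp(−(111 meV)/(91.5 meV)) = exp(-1.2131) = 0.297.

0.297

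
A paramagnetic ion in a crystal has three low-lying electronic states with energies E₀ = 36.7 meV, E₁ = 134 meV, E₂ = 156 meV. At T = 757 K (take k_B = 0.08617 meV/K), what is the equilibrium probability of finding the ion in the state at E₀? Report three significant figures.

0.722

k_BT = 0.08617 × 757 K = 65.231 meV.
Eᵢ/kT = 0.56262, 2.0542, 2.3915.
Z = Σ e^(−Eᵢ/kT) = e^(−0.56262) + e^(−2.0542) + e^(−2.3915) = 0.56971 + 0.12820 + 0.091492 = 0.78940.
P₀ = e^(−E₀/kT) / Z = 0.56971/0.78940 = 0.722.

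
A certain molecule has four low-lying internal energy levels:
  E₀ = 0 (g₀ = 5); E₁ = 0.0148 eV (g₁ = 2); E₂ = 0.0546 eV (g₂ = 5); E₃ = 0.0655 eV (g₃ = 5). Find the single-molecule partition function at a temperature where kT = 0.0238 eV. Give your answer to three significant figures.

Z = 6.90

Eᵢ/kT = 0, 0.62185, 2.2941, 2.7521.
Z = Σ gᵢe^(−Eᵢ/kT) = 5·e^(−0) + 2·e^(−0.62185) + 5·e^(−2.2941) + 5·e^(−2.7521) = 5.0000 + 1.0739 + 0.50426 + 0.31897 = 6.8971.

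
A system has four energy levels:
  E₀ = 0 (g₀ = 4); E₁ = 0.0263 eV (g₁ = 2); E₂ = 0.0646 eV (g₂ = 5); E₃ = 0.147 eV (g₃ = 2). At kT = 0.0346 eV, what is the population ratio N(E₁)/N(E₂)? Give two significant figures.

1.2

n₁/n₂ = (g₁/g₂) exp[−(E₁−E₂)/kT] = (2/5) × exp(−(-0.0383 eV)/(0.0346 eV)) = (2/5) × exp(1.107) = 1.2.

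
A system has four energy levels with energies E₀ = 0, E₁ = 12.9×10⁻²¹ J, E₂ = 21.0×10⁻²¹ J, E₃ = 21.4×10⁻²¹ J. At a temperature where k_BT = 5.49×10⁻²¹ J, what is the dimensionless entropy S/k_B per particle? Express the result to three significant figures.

0.469

Eᵢ/kT = 0, 2.3497, 3.8251, 3.8980.
Z = Σ e^(−Eᵢ/kT) = e^(−0) + e^(−2.3497) + e^(−3.8251) + e^(−3.8980) = 1.0000 + 0.095398 + 0.021816 + 0.020282 = 1.1375.
⟨E⟩ = Σ EᵢPᵢ = 1.8662 ×10⁻²¹ J.
S/k_B = ln Z + ⟨E⟩/kT = ln(1.1375) + 1.8662/5.49 = 0.12883 + 0.33993 = 0.469.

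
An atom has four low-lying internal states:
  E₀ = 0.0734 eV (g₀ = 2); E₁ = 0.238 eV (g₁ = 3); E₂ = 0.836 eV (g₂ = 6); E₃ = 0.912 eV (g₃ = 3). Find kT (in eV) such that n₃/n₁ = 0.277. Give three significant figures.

n₃/n₁ = (g₃/g₁) exp[−(E₃−E₁)/kT] = 0.277.
⇒ (E₃−E₁)/kT = ln((3/3)/0.277) = ln(3.6101) = 1.2837.
kT = 0.674 eV / 1.2837 = 0.525 eV.

0.525 eV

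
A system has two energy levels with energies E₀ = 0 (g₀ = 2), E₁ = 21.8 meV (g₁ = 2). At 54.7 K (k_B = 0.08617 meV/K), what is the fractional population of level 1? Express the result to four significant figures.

k_BT = 0.08617 × 54.7 K = 4.71350 meV.
Eᵢ/kT = 0, 4.62501.
Z = Σ gᵢe^(−Eᵢ/kT) = 2·e^(−0) + 2·e^(−4.62501) = 2.00000 + 0.0196071 = 2.01961.
P₁ = g₁ e^(−E₁/kT) / Z = 0.0196071/2.01961 = 0.009708.

0.009708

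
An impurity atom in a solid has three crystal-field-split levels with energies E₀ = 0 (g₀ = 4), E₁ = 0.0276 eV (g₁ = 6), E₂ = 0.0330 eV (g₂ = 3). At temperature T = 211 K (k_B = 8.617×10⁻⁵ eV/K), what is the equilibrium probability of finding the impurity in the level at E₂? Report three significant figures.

k_BT = 8.617×10⁻⁵ × 211 K = 0.018182 eV.
Eᵢ/kT = 0, 1.5180, 1.8150.
Z = Σ gᵢe^(−Eᵢ/kT) = 4·e^(−0) + 6·e^(−1.5180) + 3·e^(−1.8150) = 4.0000 + 1.3149 + 0.48851 = 5.8034.
P₂ = g₂ e^(−E₂/kT) / Z = 0.48851/5.8034 = 0.0842.

0.0842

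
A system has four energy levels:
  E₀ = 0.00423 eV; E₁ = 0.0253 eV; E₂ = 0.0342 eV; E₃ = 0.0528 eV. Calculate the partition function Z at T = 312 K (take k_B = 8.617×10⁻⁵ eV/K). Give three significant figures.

Z = 1.67

k_BT = 8.617×10⁻⁵ × 312 K = 0.026885 eV.
Eᵢ/kT = 0.15734, 0.94105, 1.2721, 1.9639.
Z = Σ e^(−Eᵢ/kT) = e^(−0.15734) + e^(−0.94105) + e^(−1.2721) + e^(−1.9639) = 0.85441 + 0.39022 + 0.28024 + 0.14031 = 1.6652.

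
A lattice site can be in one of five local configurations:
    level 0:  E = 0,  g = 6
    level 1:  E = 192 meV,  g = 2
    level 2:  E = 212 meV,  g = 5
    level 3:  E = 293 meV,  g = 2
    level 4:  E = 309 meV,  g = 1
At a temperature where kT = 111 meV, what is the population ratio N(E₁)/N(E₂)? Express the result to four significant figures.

0.4790

n₁/n₂ = (g₁/g₂) exp[−(E₁−E₂)/kT] = (2/5) × exp(−(-20 meV)/(111 meV)) = (2/5) × exp(0.180180) = 0.4790.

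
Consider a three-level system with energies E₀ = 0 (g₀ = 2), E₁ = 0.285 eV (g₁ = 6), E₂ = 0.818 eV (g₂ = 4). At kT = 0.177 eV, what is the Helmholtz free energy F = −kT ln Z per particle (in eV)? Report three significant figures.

Eᵢ/kT = 0, 1.6102, 4.6215.
Z = Σ gᵢe^(−Eᵢ/kT) = 2·e^(−0) + 6·e^(−1.6102) + 4·e^(−4.6215) = 2.0000 + 1.1991 + 0.039352 = 3.2385.
F = −kT ln Z = −0.177 × ln(3.2385) = −0.177 × 1.1751 = -0.208 eV.

-0.208 eV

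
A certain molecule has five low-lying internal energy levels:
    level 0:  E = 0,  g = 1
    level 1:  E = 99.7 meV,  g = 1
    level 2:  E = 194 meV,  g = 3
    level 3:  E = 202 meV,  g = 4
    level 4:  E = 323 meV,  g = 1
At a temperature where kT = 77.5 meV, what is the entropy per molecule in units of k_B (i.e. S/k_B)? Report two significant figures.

1.6

Eᵢ/kT = 0, 1.286, 2.503, 2.606, 4.168.
Z = Σ gᵢe^(−Eᵢ/kT) = 1·e^(−0) + 1·e^(−1.286) + 3·e^(−2.503) + 4·e^(−2.606) + 1·e^(−4.168) = 1.000 + 0.2764 + 0.2455 + 0.2953 + 0.01548 = 1.833.
⟨E⟩ = Σ EᵢPᵢ = 76.29 meV.
S/k_B = ln Z + ⟨E⟩/kT = ln(1.833) + 76.29/77.5 = 0.6060 + 0.9844 = 1.6.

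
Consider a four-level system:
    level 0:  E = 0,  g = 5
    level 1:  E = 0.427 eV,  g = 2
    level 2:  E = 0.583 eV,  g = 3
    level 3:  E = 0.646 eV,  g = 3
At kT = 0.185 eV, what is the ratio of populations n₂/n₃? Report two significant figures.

1.4

n₂/n₃ = (g₂/g₃) exp[−(E₂−E₃)/kT] = (3/3) × exp(−(-0.063 eV)/(0.185 eV)) = (3/3) × exp(0.3405) = 1.4.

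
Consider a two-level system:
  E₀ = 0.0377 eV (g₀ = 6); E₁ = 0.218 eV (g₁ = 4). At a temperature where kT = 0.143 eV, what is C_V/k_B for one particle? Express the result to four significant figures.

Eᵢ/kT = 0.263636, 1.52448.
Z = Σ gᵢe^(−Eᵢ/kT) = 6·e^(−0.263636) + 4·e^(−1.52448) = 4.60952 + 0.870937 = 5.48046.
⟨E⟩ = 0.0663527 eV, ⟨E²⟩ = 0.00874778 eV².
C_V/k_B = (⟨E²⟩ − ⟨E⟩²)/(kT)² = (0.00874778 − 0.00440268)/0.0204490 = 0.2125.

0.2125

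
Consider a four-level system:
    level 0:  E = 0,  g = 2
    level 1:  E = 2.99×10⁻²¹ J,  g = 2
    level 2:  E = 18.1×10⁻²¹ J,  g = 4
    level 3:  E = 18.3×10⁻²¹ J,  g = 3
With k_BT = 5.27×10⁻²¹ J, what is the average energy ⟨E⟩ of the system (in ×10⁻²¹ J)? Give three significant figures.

2.21 ×10⁻²¹ J

Eᵢ/kT = 0, 0.56736, 3.4345, 3.4725.
Z = Σ gᵢe^(−Eᵢ/kT) = 2·e^(−0) + 2·e^(−0.56736) + 4·e^(−3.4345) + 3·e^(−3.4725) = 2.0000 + 1.1340 + 0.12897 + 0.093118 = 3.3561.
⟨E⟩ = Σ Eᵢ gᵢe^(−Eᵢ/kT) / Z = (0·2.0000 + 2.99·1.1340 + 18.1·0.12897 + 18.3·0.093118) / 3.3561 = 2.21 ×10⁻²¹ J.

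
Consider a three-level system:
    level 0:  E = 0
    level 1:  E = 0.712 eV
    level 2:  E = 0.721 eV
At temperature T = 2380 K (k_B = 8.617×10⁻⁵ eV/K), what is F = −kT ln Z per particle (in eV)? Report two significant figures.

-0.012 eV

k_BT = 8.617×10⁻⁵ × 2380 K = 0.2051 eV.
Eᵢ/kT = 0, 3.471, 3.515.
Z = Σ e^(−Eᵢ/kT) = e^(−0) + e^(−3.471) + e^(−3.515) = 1.000 + 0.03109 + 0.02975 = 1.061.
F = −kT ln Z = −0.2051 × ln(1.061) = −0.2051 × 0.05921 = -0.012 eV.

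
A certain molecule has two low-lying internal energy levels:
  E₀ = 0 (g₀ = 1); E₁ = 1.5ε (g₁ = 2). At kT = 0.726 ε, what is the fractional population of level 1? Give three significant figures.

0.202

Eᵢ/kT = 0, 2.0661.
Z = Σ gᵢe^(−Eᵢ/kT) = 1·e^(−0) + 2·e^(−2.0661) = 1.0000 + 0.25336 = 1.2534.
P₁ = g₁ e^(−E₁/kT) / Z = 0.25336/1.2534 = 0.202.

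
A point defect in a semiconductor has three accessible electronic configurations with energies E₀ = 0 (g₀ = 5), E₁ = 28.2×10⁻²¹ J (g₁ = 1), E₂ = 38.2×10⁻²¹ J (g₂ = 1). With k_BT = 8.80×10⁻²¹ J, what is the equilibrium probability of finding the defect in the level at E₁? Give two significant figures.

0.0080

Eᵢ/kT = 0, 3.205, 4.341.
Z = Σ gᵢe^(−Eᵢ/kT) = 5·e^(−0) + 1·e^(−3.205) + 1·e^(−4.341) = 5.000 + 0.04056 + 0.01302 = 5.054.
P₁ = g₁ e^(−E₁/kT) / Z = 0.04056/5.054 = 0.0080.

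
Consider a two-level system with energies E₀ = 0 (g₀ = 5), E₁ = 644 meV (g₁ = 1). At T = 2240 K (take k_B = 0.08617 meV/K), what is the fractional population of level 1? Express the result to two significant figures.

0.0071

k_BT = 0.08617 × 2240 K = 193.0 meV.
Eᵢ/kT = 0, 3.337.
Z = Σ gᵢe^(−Eᵢ/kT) = 5·e^(−0) + 1·e^(−3.337) = 5.000 + 0.03554 = 5.036.
P₁ = g₁ e^(−E₁/kT) / Z = 0.03554/5.036 = 0.0071.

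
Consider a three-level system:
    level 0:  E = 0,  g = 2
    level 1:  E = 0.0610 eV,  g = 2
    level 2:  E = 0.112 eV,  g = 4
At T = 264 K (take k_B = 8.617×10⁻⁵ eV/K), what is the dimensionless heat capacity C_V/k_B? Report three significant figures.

k_BT = 8.617×10⁻⁵ × 264 K = 0.022749 eV.
Eᵢ/kT = 0, 2.6814, 4.9233.
Z = Σ gᵢe^(−Eᵢ/kT) = 2·e^(−0) + 2·e^(−2.6814) + 4·e^(−4.9233) = 2.0000 + 0.13693 + 0.029100 = 2.1660.
⟨E⟩ = 0.0053610 eV, ⟨E²⟩ = 0.00040376 eV².
C_V/k_B = (⟨E²⟩ − ⟨E⟩²)/(kT)² = (0.00040376 − 0.000028740)/0.00051752 = 0.725.

0.725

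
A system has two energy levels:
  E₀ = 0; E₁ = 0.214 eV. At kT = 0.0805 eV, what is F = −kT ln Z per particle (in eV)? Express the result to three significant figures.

Eᵢ/kT = 0, 2.6584.
Z = Σ e^(−Eᵢ/kT) = e^(−0) + e^(−2.6584) = 1.0000 + 0.070060 = 1.0701.
F = −kT ln Z = −0.0805 × ln(1.0701) = −0.0805 × 0.067752 = -0.00545 eV.

-0.00545 eV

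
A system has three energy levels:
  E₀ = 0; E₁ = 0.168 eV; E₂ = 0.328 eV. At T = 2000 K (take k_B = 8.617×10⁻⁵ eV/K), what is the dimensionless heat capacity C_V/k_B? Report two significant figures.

k_BT = 8.617×10⁻⁵ × 2000 K = 0.1723 eV.
Eᵢ/kT = 0, 0.9750, 1.904.
Z = Σ e^(−Eᵢ/kT) = e^(−0) + e^(−0.9750) + e^(−1.904) = 1.000 + 0.3772 + 0.1490 = 1.526.
⟨E⟩ = 0.07355 eV, ⟨E²⟩ = 0.01748 eV².
C_V/k_B = (⟨E²⟩ − ⟨E⟩²)/(kT)² = (0.01748 − 0.005410)/0.02969 = 0.41.

0.41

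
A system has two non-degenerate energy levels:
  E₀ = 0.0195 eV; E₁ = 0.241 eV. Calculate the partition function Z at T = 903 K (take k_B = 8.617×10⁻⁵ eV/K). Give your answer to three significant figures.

k_BT = 8.617×10⁻⁵ × 903 K = 0.077812 eV.
Eᵢ/kT = 0.25060, 3.0972.
Z = Σ e^(−Eᵢ/kT) = e^(−0.25060) + e^(−3.0972) = 0.77833 + 0.045176 = 0.82351.

Z = 0.824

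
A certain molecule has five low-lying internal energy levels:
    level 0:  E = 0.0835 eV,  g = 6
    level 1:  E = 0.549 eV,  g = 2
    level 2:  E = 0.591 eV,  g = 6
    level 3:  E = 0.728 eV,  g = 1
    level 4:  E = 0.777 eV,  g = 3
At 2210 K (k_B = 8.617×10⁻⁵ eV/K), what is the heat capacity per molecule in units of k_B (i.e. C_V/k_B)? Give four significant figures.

0.7270

k_BT = 8.617×10⁻⁵ × 2210 K = 0.190436 eV.
Eᵢ/kT = 0.438468, 2.88286, 3.10340, 3.82281, 4.08011.
Z = Σ gᵢe^(−Eᵢ/kT) = 6·e^(−0.438468) + 2·e^(−2.88286) + 6·e^(−3.10340) + 1·e^(−3.82281) + 3·e^(−4.08011) = 3.87014 + 0.111949 + 0.269378 + 0.0218663 + 0.0507168 = 4.32405.
⟨E⟩ = 0.138561 eV, ⟨E²⟩ = 0.0455642 eV².
C_V/k_B = (⟨E²⟩ − ⟨E⟩²)/(kT)² = (0.0455642 − 0.0191992)/0.0362659 = 0.7270.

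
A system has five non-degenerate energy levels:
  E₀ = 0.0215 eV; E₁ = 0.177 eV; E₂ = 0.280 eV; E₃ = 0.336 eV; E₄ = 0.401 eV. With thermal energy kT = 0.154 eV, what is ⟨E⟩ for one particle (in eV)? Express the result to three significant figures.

0.122 eV

Eᵢ/kT = 0.13961, 1.1494, 1.8182, 2.1818, 2.6039.
Z = Σ e^(−Eᵢ/kT) = e^(−0.13961) + e^(−1.1494) + e^(−1.8182) + e^(−2.1818) + e^(−2.6039) = 0.86970 + 0.31683 + 0.16232 + 0.11284 + 0.073984 = 1.5357.
⟨E⟩ = Σ Eᵢ e^(−Eᵢ/kT) / Z = (0.0215·0.86970 + 0.177·0.31683 + 0.280·0.16232 + 0.336·0.11284 + 0.401·0.073984) / 1.5357 = 0.122 eV.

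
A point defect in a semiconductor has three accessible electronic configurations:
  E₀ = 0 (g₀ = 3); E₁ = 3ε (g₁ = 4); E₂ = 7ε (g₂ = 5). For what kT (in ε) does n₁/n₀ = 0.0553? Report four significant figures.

n₁/n₀ = (g₁/g₀) exp[−(E₁−E₀)/kT] = 0.0553.
⇒ (E₁−E₀)/kT = ln((4/3)/0.0553) = ln(24.1109) = 3.18266.
kT = 3ε / 3.18266 = 0.9426 ε.

0.9426 ε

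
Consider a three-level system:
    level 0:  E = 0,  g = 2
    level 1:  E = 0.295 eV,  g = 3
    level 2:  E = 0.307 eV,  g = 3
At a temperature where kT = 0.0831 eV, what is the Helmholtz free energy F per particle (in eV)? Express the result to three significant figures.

-0.0640 eV

Eᵢ/kT = 0, 3.5499, 3.6943.
Z = Σ gᵢe^(−Eᵢ/kT) = 2·e^(−0) + 3·e^(−3.5499) + 3·e^(−3.6943) = 2.0000 + 0.086183 + 0.074595 = 2.1608.
F = −kT ln Z = −0.0831 × ln(2.1608) = −0.0831 × 0.77048 = -0.0640 eV.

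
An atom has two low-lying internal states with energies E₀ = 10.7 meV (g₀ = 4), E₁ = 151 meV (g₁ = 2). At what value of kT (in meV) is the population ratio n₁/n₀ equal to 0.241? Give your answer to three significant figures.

192 meV

n₁/n₀ = (g₁/g₀) exp[−(E₁−E₀)/kT] = 0.241.
⇒ (E₁−E₀)/kT = ln((2/4)/0.241) = ln(2.0747) = 0.72982.
kT = 140.3 meV / 0.72982 = 192 meV.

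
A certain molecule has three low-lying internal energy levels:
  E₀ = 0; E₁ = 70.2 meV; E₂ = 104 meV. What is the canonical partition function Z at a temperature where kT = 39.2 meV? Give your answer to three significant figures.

Z = 1.24

Eᵢ/kT = 0, 1.7908, 2.6531.
Z = Σ e^(−Eᵢ/kT) = e^(−0) + e^(−1.7908) + e^(−2.6531) = 1.0000 + 0.16683 + 0.070433 = 1.2373.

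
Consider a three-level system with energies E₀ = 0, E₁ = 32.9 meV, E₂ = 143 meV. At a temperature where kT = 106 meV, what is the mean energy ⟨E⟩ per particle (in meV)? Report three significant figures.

30.7 meV

Eᵢ/kT = 0, 0.31038, 1.3491.
Z = Σ e^(−Eᵢ/kT) = e^(−0) + e^(−0.31038) + e^(−1.3491) = 1.0000 + 0.73317 + 0.25947 = 1.9926.
⟨E⟩ = Σ Eᵢ e^(−Eᵢ/kT) / Z = (0·1.0000 + 32.9·0.73317 + 143·0.25947) / 1.9926 = 30.7 meV.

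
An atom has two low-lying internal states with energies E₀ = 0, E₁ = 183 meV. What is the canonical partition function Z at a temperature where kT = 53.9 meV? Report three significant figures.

Z = 1.03

Eᵢ/kT = 0, 3.3952.
Z = Σ e^(−Eᵢ/kT) = e^(−0) + e^(−3.3952) = 1.0000 + 0.033534 = 1.0335.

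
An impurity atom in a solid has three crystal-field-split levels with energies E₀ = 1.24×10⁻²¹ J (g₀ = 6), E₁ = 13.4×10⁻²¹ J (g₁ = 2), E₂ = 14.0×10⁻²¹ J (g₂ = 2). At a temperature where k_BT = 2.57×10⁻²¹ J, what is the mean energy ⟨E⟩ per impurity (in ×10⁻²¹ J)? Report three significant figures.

Eᵢ/kT = 0.48249, 5.2140, 5.4475.
Z = Σ gᵢe^(−Eᵢ/kT) = 6·e^(−0.48249) + 2·e^(−5.2140) + 2·e^(−5.4475) = 3.7035 + 0.010880 + 0.0086141 = 3.7230.
⟨E⟩ = Σ Eᵢ gᵢe^(−Eᵢ/kT) / Z = (1.24·3.7035 + 13.4·0.010880 + 14.0·0.0086141) / 3.7230 = 1.31 ×10⁻²¹ J.

1.31 ×10⁻²¹ J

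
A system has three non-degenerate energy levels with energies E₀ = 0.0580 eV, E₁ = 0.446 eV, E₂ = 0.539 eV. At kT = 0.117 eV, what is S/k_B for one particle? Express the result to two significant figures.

Eᵢ/kT = 0.4957, 3.812, 4.607.
Z = Σ e^(−Eᵢ/kT) = e^(−0.4957) + e^(−3.812) + e^(−4.607) = 0.6091 + 0.02210 + 0.009982 = 0.6412.
⟨E⟩ = Σ EᵢPᵢ = 0.07886 eV.
S/k_B = ln Z + ⟨E⟩/kT = ln(0.6412) + 0.07886/0.117 = -0.4444 + 0.6740 = 0.23.

0.23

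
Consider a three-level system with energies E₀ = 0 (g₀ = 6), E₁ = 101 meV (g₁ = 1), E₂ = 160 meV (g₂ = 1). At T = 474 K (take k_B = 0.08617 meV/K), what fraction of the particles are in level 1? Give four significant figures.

0.01382

k_BT = 0.08617 × 474 K = 40.8446 meV.
Eᵢ/kT = 0, 2.47279, 3.91729.
Z = Σ gᵢe^(−Eᵢ/kT) = 6·e^(−0) + 1·e^(−2.47279) + 1·e^(−3.91729) = 6.00000 + 0.0843492 + 0.0198949 = 6.10424.
P₁ = g₁ e^(−E₁/kT) / Z = 0.0843492/6.10424 = 0.01382.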